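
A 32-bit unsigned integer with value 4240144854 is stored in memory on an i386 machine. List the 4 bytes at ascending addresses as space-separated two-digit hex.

4240144854 in hexadecimal, padded to 32 bits, is 0xFCBB79D6.
Split into bytes (most-significant first): FC BB 79 D6.
In little-endian order the low byte comes first in memory.
So at ascending addresses the bytes are D6 79 BB FC.

D6 79 BB FC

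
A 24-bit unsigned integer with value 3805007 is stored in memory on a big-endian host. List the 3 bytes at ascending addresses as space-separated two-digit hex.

3A 0F 4F

3805007 in hexadecimal, padded to 24 bits, is 0x3A0F4F.
Split into bytes (most-significant first): 3A 0F 4F.
In big-endian order the high byte comes first in memory.
So the memory order matches the most-significant-first order: 3A 0F 4F.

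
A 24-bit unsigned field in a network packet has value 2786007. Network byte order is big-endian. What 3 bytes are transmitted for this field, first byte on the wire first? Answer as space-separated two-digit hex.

2A 82 D7

2786007 in hexadecimal, padded to 24 bits, is 0x2A82D7.
Split into bytes (most-significant first): 2A 82 D7.
Big-endian stores the most-significant byte at the lowest address.
So the memory order matches the most-significant-first order: 2A 82 D7.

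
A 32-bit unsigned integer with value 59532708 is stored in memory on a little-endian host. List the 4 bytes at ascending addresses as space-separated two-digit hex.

59532708 in hexadecimal, padded to 32 bits, is 0x038C65A4.
Split into bytes (most-significant first): 03 8C 65 A4.
In little-endian order the low byte comes first in memory.
So at ascending addresses the bytes are A4 65 8C 03.

A4 65 8C 03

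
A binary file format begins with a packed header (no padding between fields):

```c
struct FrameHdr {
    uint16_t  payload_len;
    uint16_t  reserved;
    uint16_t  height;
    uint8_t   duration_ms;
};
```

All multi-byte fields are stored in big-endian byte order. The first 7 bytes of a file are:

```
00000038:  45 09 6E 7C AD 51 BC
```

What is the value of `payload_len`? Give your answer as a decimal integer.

`payload_len` is the first field, at byte offset 0, occupying 2 bytes.
Bytes at offsets 0..1: 45 09.
In big-endian order the high byte comes first in memory.
The bytes are already most-significant first: 0x4509.
0x4509 = 17673.

17673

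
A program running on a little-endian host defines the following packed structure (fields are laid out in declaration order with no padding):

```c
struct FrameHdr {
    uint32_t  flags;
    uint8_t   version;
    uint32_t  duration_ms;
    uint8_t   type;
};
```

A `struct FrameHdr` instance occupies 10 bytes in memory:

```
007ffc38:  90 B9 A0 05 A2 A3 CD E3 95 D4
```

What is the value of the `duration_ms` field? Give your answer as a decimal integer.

`duration_ms` follows `flags` (4 B), `version` (1 B), so it starts at offset 4 + 1 = 5 and occupies 4 bytes.
Bytes at offsets 5..8: A3 CD E3 95.
In little-endian order the low byte comes first in memory.
Reassemble most-significant byte first: 95 E3 CD A3 → 0x95E3CDA3.
0x95E3CDA3 = 2514734499.

2514734499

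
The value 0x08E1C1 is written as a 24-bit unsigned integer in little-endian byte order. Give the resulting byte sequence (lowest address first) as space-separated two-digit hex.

Split into bytes (most-significant first): 08 E1 C1.
In little-endian order the low byte comes first in memory.
So at ascending addresses the bytes are C1 E1 08.

C1 E1 08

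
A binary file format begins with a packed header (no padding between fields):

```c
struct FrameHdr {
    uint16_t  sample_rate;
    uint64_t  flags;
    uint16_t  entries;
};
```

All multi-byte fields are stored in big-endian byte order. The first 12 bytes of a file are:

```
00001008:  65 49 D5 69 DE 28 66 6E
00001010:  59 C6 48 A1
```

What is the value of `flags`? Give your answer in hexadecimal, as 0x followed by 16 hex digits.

`flags` follows `sample_rate` (2 bytes), so it starts at byte offset 2 and occupies 8 bytes.
Bytes at offsets 2..9: D5 69 DE 28 66 6E 59 C6.
Big-endian stores the most-significant byte at the lowest address.
The bytes are already most-significant first: 0xD569DE28666E59C6.

0xD569DE28666E59C6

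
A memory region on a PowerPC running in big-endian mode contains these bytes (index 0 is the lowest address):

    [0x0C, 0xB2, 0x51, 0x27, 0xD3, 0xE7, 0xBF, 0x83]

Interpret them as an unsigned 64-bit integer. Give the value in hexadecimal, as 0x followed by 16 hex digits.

0x0CB25127D3E7BF83

In big-endian order the high byte comes first in memory.
The bytes are already most-significant first: 0x0CB25127D3E7BF83.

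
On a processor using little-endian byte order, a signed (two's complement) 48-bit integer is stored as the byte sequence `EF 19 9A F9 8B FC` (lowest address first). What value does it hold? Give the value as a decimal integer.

-3796858430993

Little-endian: lowest address holds the least-significant byte.
Reassemble most-significant byte first: FC 8B F9 9A 19 EF → 0xFC8BF99A19EF.
Top bit is set, so as a signed 48-bit value this is 0xFC8BF99A19EF − 2^48 = -3796858430993.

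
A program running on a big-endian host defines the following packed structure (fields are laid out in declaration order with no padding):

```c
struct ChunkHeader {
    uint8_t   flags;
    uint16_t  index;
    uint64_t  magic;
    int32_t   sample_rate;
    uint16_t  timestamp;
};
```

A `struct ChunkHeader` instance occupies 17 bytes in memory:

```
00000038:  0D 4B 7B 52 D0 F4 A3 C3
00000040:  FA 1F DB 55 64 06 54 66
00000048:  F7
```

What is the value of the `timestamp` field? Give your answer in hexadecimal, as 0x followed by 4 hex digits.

`timestamp` follows `flags` (1 B), `index` (2 B), `magic` (8 B), `sample_rate` (4 B), so it starts at offset 1 + 2 + 8 + 4 = 15 and occupies 2 bytes.
Bytes at offsets 15..16: 66 F7.
Big-endian: lowest address holds the most-significant byte.
The bytes are already most-significant first: 0x66F7.

0x66F7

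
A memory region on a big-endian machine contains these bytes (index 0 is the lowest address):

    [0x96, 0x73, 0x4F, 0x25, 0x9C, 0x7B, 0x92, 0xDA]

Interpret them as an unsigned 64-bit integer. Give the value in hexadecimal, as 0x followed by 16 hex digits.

0x96734F259C7B92DA

In big-endian order the high byte comes first in memory.
The bytes are already most-significant first: 0x96734F259C7B92DA.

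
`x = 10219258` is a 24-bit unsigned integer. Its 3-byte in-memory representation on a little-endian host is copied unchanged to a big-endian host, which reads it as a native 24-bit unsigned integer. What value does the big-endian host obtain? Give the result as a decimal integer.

16445083

10219258 in 24-bit hexadecimal is 0x9BEEFA.
Stored little-endian, the bytes at ascending addresses are FA EE 9B.
Read back as big-endian, the last byte is least significant, giving 0xFAEE9B.
0xFAEE9B = 16445083.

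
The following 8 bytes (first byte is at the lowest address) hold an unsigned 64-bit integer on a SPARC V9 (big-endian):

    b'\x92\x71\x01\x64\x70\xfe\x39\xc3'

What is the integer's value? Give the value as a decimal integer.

10552216932809849283

In big-endian order the high byte comes first in memory.
The bytes are already most-significant first: 0x9271016470FE39C3.
0x9271016470FE39C3 = 10552216932809849283.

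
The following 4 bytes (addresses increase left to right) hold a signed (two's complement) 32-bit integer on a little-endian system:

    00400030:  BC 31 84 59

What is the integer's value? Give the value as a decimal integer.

In little-endian order the low byte comes first in memory.
Reassemble most-significant byte first: 59 84 31 BC → 0x598431BC.
0x598431BC = 1501835708.

1501835708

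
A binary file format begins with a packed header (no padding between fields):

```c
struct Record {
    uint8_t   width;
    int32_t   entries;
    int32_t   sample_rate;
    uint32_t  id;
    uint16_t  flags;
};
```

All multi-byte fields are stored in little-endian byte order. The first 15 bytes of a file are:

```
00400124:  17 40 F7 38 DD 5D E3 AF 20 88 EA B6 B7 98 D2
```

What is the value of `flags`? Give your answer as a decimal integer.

`flags` follows `width` (1 B), `entries` (4 B), `sample_rate` (4 B), `id` (4 B), so it starts at offset 1 + 4 + 4 + 4 = 13 and occupies 2 bytes.
Bytes at offsets 13..14: 98 D2.
In little-endian order the low byte comes first in memory.
Reassemble most-significant byte first: D2 98 → 0xD298.
0xD298 = 53912.

53912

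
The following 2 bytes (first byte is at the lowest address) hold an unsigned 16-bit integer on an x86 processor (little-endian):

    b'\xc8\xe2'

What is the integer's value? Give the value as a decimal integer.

58056

Little-endian stores the least-significant byte at the lowest address.
Reassemble most-significant byte first: E2 C8 → 0xE2C8.
0xE2C8 = 58056.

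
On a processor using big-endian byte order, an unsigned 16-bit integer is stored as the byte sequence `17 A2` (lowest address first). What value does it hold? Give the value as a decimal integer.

6050

Big-endian stores the most-significant byte at the lowest address.
The bytes are already most-significant first: 0x17A2.
0x17A2 = 6050.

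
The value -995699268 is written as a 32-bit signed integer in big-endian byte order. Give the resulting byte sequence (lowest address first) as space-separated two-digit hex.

Two's complement of -995699268 in 32 bits: 995699268 = 0x3B592A44; invert → 0xC4A6D5BB; add 1 → 0xC4A6D5BC.
Split into bytes (most-significant first): C4 A6 D5 BC.
In big-endian order the high byte comes first in memory.
So the memory order matches the most-significant-first order: C4 A6 D5 BC.

C4 A6 D5 BC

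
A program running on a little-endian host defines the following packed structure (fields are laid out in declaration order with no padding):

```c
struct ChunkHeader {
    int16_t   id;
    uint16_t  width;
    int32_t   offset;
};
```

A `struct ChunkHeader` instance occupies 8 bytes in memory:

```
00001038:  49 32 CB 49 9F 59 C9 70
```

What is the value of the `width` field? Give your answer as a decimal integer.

`width` follows `id` (2 bytes), so it starts at byte offset 2 and occupies 2 bytes.
Bytes at offsets 2..3: CB 49.
Little-endian stores the least-significant byte at the lowest address.
Reassemble most-significant byte first: 49 CB → 0x49CB.
0x49CB = 18891.

18891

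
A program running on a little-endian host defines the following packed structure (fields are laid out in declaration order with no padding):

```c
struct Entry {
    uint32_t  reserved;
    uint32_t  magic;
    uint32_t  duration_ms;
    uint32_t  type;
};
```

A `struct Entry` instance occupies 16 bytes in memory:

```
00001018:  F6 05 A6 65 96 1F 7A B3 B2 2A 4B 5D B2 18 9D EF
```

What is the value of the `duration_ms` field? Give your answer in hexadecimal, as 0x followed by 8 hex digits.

`duration_ms` follows `reserved` (4 B), `magic` (4 B), so it starts at offset 4 + 4 = 8 and occupies 4 bytes.
Bytes at offsets 8..11: B2 2A 4B 5D.
In little-endian order the low byte comes first in memory.
Reassemble most-significant byte first: 5D 4B 2A B2 → 0x5D4B2AB2.

0x5D4B2AB2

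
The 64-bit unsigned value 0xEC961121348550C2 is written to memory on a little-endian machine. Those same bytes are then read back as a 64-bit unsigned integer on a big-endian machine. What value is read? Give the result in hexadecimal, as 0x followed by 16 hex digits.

Stored little-endian, the bytes at ascending addresses are C2 50 85 34 21 11 96 EC.
Read back as big-endian, the last byte is least significant, giving 0xC2508534211196EC.

0xC2508534211196EC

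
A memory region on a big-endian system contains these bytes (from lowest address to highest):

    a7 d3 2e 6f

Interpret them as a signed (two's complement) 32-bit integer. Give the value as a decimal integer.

-1479332241

Big-endian: lowest address holds the most-significant byte.
The bytes are already most-significant first: 0xA7D32E6F.
Top bit is set, so as a signed 32-bit value this is 0xA7D32E6F − 2^32 = -1479332241.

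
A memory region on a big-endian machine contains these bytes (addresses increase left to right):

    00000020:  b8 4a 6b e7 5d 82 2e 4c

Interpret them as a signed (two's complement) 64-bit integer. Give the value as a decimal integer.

Big-endian: lowest address holds the most-significant byte.
The bytes are already most-significant first: 0xB84A6BE75D822E4C.
Top bit is set, so as a signed 64-bit value this is 0xB84A6BE75D822E4C − 2^64 = -5167198981003792820.

-5167198981003792820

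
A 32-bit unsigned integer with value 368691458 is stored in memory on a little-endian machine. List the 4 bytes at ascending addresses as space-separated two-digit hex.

368691458 in hexadecimal, padded to 32 bits, is 0x15F9C902.
Split into bytes (most-significant first): 15 F9 C9 02.
Little-endian: lowest address holds the least-significant byte.
So at ascending addresses the bytes are 02 C9 F9 15.

02 C9 F9 15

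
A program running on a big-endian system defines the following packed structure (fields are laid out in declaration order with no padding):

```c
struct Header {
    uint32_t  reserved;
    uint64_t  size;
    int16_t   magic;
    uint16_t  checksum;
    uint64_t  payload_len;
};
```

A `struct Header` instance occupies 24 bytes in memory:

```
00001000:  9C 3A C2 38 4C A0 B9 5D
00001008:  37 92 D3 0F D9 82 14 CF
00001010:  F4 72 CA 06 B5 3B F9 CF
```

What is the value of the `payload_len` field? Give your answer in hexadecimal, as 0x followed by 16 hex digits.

`payload_len` follows `reserved` (4 B), `size` (8 B), `magic` (2 B), `checksum` (2 B), so it starts at offset 4 + 8 + 2 + 2 = 16 and occupies 8 bytes.
Bytes at offsets 16..23: F4 72 CA 06 B5 3B F9 CF.
Big-endian: lowest address holds the most-significant byte.
The bytes are already most-significant first: 0xF472CA06B53BF9CF.

0xF472CA06B53BF9CF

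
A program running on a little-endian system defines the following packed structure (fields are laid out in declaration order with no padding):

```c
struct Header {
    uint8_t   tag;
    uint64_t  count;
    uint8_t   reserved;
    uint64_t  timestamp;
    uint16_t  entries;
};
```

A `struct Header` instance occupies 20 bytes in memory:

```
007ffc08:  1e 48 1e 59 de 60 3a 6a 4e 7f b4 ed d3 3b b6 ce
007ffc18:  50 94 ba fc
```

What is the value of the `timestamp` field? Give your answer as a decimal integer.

`timestamp` follows `tag` (1 B), `count` (8 B), `reserved` (1 B), so it starts at offset 1 + 8 + 1 = 10 and occupies 8 bytes.
Bytes at offsets 10..17: B4 ED D3 3B B6 CE 50 94.
Little-endian: lowest address holds the least-significant byte.
Reassemble most-significant byte first: 94 50 CE B6 3B D3 ED B4 → 0x9450CEB63BD3EDB4.
0x9450CEB63BD3EDB4 = 10687269197833301428.

10687269197833301428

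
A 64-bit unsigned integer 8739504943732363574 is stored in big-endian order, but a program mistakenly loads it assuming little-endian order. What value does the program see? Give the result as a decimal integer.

3896159325117565049

8739504943732363574 in 64-bit hexadecimal is 0x7948F57143F01136.
Stored big-endian, the bytes at ascending addresses are 79 48 F5 71 43 F0 11 36.
Read back as little-endian, the first byte is least significant, giving 0x3611F04371F54879.
0x3611F04371F54879 = 3896159325117565049.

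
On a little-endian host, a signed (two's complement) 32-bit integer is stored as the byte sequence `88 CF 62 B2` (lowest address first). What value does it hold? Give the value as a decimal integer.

In little-endian order the low byte comes first in memory.
Reassemble most-significant byte first: B2 62 CF 88 → 0xB262CF88.
Top bit is set, so as a signed 32-bit value this is 0xB262CF88 − 2^32 = -1302147192.

-1302147192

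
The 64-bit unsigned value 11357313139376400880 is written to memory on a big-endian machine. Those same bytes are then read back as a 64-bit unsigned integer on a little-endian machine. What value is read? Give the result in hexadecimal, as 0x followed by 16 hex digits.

11357313139376400880 in 64-bit hexadecimal is 0x9D9D48206B6829F0.
Stored big-endian, the bytes at ascending addresses are 9D 9D 48 20 6B 68 29 F0.
Read back as little-endian, the first byte is least significant, giving 0xF029686B20489D9D.

0xF029686B20489D9D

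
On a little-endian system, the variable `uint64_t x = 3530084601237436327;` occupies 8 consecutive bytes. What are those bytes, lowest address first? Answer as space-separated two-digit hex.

A7 77 D5 DB 3D 61 FD 30

3530084601237436327 in hexadecimal, padded to 64 bits, is 0x30FD613DDBD577A7.
Split into bytes (most-significant first): 30 FD 61 3D DB D5 77 A7.
Little-endian: lowest address holds the least-significant byte.
So at ascending addresses the bytes are A7 77 D5 DB 3D 61 FD 30.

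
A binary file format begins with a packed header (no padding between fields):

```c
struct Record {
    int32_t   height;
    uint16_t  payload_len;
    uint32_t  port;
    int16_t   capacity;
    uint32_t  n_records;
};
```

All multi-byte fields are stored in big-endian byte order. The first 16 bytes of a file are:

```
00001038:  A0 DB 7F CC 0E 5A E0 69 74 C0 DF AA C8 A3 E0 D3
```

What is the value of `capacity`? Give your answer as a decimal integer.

-8278

`capacity` follows `height` (4 B), `payload_len` (2 B), `port` (4 B), so it starts at offset 4 + 2 + 4 = 10 and occupies 2 bytes.
Bytes at offsets 10..11: DF AA.
Big-endian: lowest address holds the most-significant byte.
The bytes are already most-significant first: 0xDFAA.
Top bit is set, so as a signed 16-bit value this is 0xDFAA − 2^16 = -8278.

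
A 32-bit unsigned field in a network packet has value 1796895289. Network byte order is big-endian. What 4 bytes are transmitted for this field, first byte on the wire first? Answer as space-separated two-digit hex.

6B 1A 72 39

1796895289 in hexadecimal, padded to 32 bits, is 0x6B1A7239.
Split into bytes (most-significant first): 6B 1A 72 39.
Big-endian stores the most-significant byte at the lowest address.
So the memory order matches the most-significant-first order: 6B 1A 72 39.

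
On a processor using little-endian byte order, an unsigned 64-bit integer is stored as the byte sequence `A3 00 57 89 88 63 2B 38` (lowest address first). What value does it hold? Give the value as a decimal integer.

Little-endian stores the least-significant byte at the lowest address.
Reassemble most-significant byte first: 38 2B 63 88 89 57 00 A3 → 0x382B6388895700A3.
0x382B6388895700A3 = 4047438128193405091.

4047438128193405091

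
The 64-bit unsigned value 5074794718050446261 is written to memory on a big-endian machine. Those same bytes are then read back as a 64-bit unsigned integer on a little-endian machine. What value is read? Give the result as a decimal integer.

13108690565854817606

5074794718050446261 in 64-bit hexadecimal is 0x466D4AE89D6CEBB5.
Stored big-endian, the bytes at ascending addresses are 46 6D 4A E8 9D 6C EB B5.
Read back as little-endian, the first byte is least significant, giving 0xB5EB6C9DE84A6D46.
0xB5EB6C9DE84A6D46 = 13108690565854817606.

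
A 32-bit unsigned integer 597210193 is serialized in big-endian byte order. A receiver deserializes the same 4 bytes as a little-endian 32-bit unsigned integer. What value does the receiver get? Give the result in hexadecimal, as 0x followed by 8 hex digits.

0x51B49823

597210193 in 32-bit hexadecimal is 0x2398B451.
Stored big-endian, the bytes at ascending addresses are 23 98 B4 51.
Read back as little-endian, the first byte is least significant, giving 0x51B49823.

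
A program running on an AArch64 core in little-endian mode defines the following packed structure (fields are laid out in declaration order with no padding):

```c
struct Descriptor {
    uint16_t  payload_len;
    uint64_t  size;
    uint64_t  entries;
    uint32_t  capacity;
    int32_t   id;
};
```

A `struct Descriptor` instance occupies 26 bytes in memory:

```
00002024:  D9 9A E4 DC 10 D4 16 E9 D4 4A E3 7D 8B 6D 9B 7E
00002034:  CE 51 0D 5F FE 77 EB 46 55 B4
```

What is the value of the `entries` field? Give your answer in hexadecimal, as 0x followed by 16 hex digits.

`entries` follows `payload_len` (2 B), `size` (8 B), so it starts at offset 2 + 8 = 10 and occupies 8 bytes.
Bytes at offsets 10..17: E3 7D 8B 6D 9B 7E CE 51.
In little-endian order the low byte comes first in memory.
Reassemble most-significant byte first: 51 CE 7E 9B 6D 8B 7D E3 → 0x51CE7E9B6D8B7DE3.

0x51CE7E9B6D8B7DE3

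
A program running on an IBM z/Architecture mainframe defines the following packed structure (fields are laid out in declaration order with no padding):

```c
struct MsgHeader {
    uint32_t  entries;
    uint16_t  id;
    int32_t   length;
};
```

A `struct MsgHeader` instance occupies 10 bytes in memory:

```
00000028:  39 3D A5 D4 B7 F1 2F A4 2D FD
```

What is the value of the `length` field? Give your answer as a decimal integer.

799288829

`length` follows `entries` (4 B), `id` (2 B), so it starts at offset 4 + 2 = 6 and occupies 4 bytes.
Bytes at offsets 6..9: 2F A4 2D FD.
Big-endian stores the most-significant byte at the lowest address.
The bytes are already most-significant first: 0x2FA42DFD.
0x2FA42DFD = 799288829.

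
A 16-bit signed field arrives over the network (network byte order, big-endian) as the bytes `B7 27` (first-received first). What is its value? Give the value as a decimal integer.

-18649

Big-endian: lowest address holds the most-significant byte.
The bytes are already most-significant first: 0xB727.
Top bit is set, so as a signed 16-bit value this is 0xB727 − 2^16 = -18649.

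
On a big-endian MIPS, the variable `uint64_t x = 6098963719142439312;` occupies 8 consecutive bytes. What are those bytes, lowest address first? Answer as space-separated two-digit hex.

6098963719142439312 in hexadecimal, padded to 64 bits, is 0x54A3DF30597AF990.
Split into bytes (most-significant first): 54 A3 DF 30 59 7A F9 90.
Big-endian stores the most-significant byte at the lowest address.
So the memory order matches the most-significant-first order: 54 A3 DF 30 59 7A F9 90.

54 A3 DF 30 59 7A F9 90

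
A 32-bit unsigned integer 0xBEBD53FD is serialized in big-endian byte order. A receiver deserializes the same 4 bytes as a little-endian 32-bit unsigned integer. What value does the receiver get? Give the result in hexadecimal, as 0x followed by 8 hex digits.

Stored big-endian, the bytes at ascending addresses are BE BD 53 FD.
Read back as little-endian, the first byte is least significant, giving 0xFD53BDBE.

0xFD53BDBE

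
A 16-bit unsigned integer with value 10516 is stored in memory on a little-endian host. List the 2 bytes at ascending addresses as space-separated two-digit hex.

10516 in hexadecimal, padded to 16 bits, is 0x2914.
Split into bytes (most-significant first): 29 14.
In little-endian order the low byte comes first in memory.
So at ascending addresses the bytes are 14 29.

14 29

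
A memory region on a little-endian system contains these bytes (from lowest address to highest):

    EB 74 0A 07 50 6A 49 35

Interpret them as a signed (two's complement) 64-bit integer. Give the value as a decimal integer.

3839717049258112235

Little-endian: lowest address holds the least-significant byte.
Reassemble most-significant byte first: 35 49 6A 50 07 0A 74 EB → 0x35496A50070A74EB.
0x35496A50070A74EB = 3839717049258112235.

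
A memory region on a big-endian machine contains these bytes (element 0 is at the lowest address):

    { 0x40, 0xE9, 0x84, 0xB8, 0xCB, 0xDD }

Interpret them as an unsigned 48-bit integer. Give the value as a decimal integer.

71371698260957

In big-endian order the high byte comes first in memory.
The bytes are already most-significant first: 0x40E984B8CBDD.
0x40E984B8CBDD = 71371698260957.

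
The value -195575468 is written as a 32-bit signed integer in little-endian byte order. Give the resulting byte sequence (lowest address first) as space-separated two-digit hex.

54 C1 57 F4

Two's complement of -195575468 in 32 bits: 195575468 = 0x0BA83EAC; invert → 0xF457C153; add 1 → 0xF457C154.
Split into bytes (most-significant first): F4 57 C1 54.
Little-endian stores the least-significant byte at the lowest address.
So at ascending addresses the bytes are 54 C1 57 F4.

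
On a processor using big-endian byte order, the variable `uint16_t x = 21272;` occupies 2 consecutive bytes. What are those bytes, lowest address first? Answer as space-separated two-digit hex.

53 18

21272 in hexadecimal, padded to 16 bits, is 0x5318.
Split into bytes (most-significant first): 53 18.
Big-endian stores the most-significant byte at the lowest address.
So the memory order matches the most-significant-first order: 53 18.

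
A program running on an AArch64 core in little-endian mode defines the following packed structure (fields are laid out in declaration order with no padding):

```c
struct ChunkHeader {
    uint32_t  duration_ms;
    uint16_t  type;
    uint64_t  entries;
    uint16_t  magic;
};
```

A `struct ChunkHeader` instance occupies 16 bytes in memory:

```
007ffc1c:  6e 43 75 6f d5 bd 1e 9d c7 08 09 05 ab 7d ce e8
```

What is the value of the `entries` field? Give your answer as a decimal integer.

9055337012118658334

`entries` follows `duration_ms` (4 B), `type` (2 B), so it starts at offset 4 + 2 = 6 and occupies 8 bytes.
Bytes at offsets 6..13: 1E 9D C7 08 09 05 AB 7D.
Little-endian: lowest address holds the least-significant byte.
Reassemble most-significant byte first: 7D AB 05 09 08 C7 9D 1E → 0x7DAB050908C79D1E.
0x7DAB050908C79D1E = 9055337012118658334.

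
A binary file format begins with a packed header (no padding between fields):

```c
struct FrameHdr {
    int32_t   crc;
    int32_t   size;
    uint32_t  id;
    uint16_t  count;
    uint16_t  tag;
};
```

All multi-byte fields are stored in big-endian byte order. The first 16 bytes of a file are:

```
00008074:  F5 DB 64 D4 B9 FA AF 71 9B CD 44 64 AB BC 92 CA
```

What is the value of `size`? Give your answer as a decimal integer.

`size` follows `crc` (4 bytes), so it starts at byte offset 4 and occupies 4 bytes.
Bytes at offsets 4..7: B9 FA AF 71.
Big-endian: lowest address holds the most-significant byte.
The bytes are already most-significant first: 0xB9FAAF71.
Top bit is set, so as a signed 32-bit value this is 0xB9FAAF71 − 2^32 = -1174753423.

-1174753423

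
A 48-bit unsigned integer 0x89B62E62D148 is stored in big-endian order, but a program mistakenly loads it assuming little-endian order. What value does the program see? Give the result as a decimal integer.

Stored big-endian, the bytes at ascending addresses are 89 B6 2E 62 D1 48.
Read back as little-endian, the first byte is least significant, giving 0x48D1622EB689.
0x48D1622EB689 = 80064132593289.

80064132593289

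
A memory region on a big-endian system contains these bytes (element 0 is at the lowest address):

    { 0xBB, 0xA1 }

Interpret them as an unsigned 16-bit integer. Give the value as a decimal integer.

48033

In big-endian order the high byte comes first in memory.
The bytes are already most-significant first: 0xBBA1.
0xBBA1 = 48033.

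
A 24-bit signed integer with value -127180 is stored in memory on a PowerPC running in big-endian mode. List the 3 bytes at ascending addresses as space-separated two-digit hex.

Two's complement of -127180 in 24 bits: 127180 = 0x01F0CC; invert → 0xFE0F33; add 1 → 0xFE0F34.
Split into bytes (most-significant first): FE 0F 34.
Big-endian stores the most-significant byte at the lowest address.
So the memory order matches the most-significant-first order: FE 0F 34.

FE 0F 34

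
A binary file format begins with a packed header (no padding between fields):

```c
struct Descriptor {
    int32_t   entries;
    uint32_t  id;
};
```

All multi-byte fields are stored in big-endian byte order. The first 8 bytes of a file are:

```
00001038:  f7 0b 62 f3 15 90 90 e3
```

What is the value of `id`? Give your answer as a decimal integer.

361795811

`id` follows `entries` (4 bytes), so it starts at byte offset 4 and occupies 4 bytes.
Bytes at offsets 4..7: 15 90 90 E3.
Big-endian stores the most-significant byte at the lowest address.
The bytes are already most-significant first: 0x159090E3.
0x159090E3 = 361795811.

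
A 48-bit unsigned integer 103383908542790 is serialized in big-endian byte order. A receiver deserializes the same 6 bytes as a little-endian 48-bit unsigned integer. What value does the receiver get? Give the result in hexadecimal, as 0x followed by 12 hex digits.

103383908542790 in 48-bit hexadecimal is 0x5E06F124E946.
Stored big-endian, the bytes at ascending addresses are 5E 06 F1 24 E9 46.
Read back as little-endian, the first byte is least significant, giving 0x46E924F1065E.

0x46E924F1065E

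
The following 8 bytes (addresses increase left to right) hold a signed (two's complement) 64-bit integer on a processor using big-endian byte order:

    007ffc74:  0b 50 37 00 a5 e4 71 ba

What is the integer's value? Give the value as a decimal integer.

815212008476799418

In big-endian order the high byte comes first in memory.
The bytes are already most-significant first: 0x0B503700A5E471BA.
0x0B503700A5E471BA = 815212008476799418.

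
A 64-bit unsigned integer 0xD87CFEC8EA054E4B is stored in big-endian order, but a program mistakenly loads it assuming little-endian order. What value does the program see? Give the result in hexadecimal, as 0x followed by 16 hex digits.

Stored big-endian, the bytes at ascending addresses are D8 7C FE C8 EA 05 4E 4B.
Read back as little-endian, the first byte is least significant, giving 0x4B4E05EAC8FE7CD8.

0x4B4E05EAC8FE7CD8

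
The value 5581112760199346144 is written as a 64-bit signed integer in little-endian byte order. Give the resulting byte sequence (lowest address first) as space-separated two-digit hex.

5581112760199346144 in hexadecimal, padded to 64 bits, is 0x4D74187C4314F7E0.
Split into bytes (most-significant first): 4D 74 18 7C 43 14 F7 E0.
In little-endian order the low byte comes first in memory.
So at ascending addresses the bytes are E0 F7 14 43 7C 18 74 4D.

E0 F7 14 43 7C 18 74 4D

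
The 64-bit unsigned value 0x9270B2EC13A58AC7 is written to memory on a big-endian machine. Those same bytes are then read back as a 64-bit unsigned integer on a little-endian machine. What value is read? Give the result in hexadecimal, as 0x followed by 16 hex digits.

Stored big-endian, the bytes at ascending addresses are 92 70 B2 EC 13 A5 8A C7.
Read back as little-endian, the first byte is least significant, giving 0xC78AA513ECB27092.

0xC78AA513ECB27092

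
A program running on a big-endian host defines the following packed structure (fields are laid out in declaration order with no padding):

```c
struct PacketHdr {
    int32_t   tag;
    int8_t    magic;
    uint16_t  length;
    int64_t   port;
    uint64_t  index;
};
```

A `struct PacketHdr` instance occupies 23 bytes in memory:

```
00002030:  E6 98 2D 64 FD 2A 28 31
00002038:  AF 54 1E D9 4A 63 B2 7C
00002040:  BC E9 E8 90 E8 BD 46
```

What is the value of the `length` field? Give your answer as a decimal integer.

`length` follows `tag` (4 B), `magic` (1 B), so it starts at offset 4 + 1 = 5 and occupies 2 bytes.
Bytes at offsets 5..6: 2A 28.
Big-endian stores the most-significant byte at the lowest address.
The bytes are already most-significant first: 0x2A28.
0x2A28 = 10792.

10792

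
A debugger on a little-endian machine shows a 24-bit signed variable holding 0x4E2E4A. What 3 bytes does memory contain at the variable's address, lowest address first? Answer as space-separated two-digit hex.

Split into bytes (most-significant first): 4E 2E 4A.
Little-endian stores the least-significant byte at the lowest address.
So at ascending addresses the bytes are 4A 2E 4E.

4A 2E 4E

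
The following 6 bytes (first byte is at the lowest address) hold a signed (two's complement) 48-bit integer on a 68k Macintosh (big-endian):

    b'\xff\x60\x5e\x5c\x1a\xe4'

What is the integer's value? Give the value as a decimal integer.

-685611672860

Big-endian stores the most-significant byte at the lowest address.
The bytes are already most-significant first: 0xFF605E5C1AE4.
Top bit is set, so as a signed 48-bit value this is 0xFF605E5C1AE4 − 2^48 = -685611672860.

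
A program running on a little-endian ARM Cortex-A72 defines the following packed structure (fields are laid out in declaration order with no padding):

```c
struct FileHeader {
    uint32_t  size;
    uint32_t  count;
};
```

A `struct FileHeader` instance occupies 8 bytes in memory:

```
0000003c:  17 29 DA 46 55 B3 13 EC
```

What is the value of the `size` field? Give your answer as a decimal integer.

1188702487

`size` is the first field, at byte offset 0, occupying 4 bytes.
Bytes at offsets 0..3: 17 29 DA 46.
In little-endian order the low byte comes first in memory.
Reassemble most-significant byte first: 46 DA 29 17 → 0x46DA2917.
0x46DA2917 = 1188702487.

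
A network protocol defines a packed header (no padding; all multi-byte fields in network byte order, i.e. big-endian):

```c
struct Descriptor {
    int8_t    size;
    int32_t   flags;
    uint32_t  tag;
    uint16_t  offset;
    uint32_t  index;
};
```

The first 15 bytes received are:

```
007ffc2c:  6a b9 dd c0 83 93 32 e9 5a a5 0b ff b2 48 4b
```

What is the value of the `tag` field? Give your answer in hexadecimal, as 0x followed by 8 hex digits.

`tag` follows `size` (1 B), `flags` (4 B), so it starts at offset 1 + 4 = 5 and occupies 4 bytes.
Bytes at offsets 5..8: 93 32 E9 5A.
Big-endian: lowest address holds the most-significant byte.
The bytes are already most-significant first: 0x9332E95A.

0x9332E95A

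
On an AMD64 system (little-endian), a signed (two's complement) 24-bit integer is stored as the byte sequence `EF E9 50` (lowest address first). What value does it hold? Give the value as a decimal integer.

Little-endian: lowest address holds the least-significant byte.
Reassemble most-significant byte first: 50 E9 EF → 0x50E9EF.
0x50E9EF = 5302767.

5302767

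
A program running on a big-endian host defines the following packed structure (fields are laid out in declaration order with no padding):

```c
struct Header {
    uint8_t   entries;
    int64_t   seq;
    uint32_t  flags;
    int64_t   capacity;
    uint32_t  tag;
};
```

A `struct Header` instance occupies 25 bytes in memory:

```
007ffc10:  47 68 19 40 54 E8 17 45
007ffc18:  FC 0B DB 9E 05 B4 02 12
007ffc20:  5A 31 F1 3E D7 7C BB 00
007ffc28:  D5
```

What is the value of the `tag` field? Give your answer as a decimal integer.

2092630229

`tag` follows `entries` (1 B), `seq` (8 B), `flags` (4 B), `capacity` (8 B), so it starts at offset 1 + 8 + 4 + 8 = 21 and occupies 4 bytes.
Bytes at offsets 21..24: 7C BB 00 D5.
Big-endian: lowest address holds the most-significant byte.
The bytes are already most-significant first: 0x7CBB00D5.
0x7CBB00D5 = 2092630229.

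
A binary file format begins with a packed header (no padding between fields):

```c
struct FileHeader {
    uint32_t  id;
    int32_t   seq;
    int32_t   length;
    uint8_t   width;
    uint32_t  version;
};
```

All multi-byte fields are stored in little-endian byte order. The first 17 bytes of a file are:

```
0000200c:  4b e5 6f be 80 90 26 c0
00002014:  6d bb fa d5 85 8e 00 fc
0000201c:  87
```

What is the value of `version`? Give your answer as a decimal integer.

`version` follows `id` (4 B), `seq` (4 B), `length` (4 B), `width` (1 B), so it starts at offset 4 + 4 + 4 + 1 = 13 and occupies 4 bytes.
Bytes at offsets 13..16: 8E 00 FC 87.
Little-endian stores the least-significant byte at the lowest address.
Reassemble most-significant byte first: 87 FC 00 8E → 0x87FC008E.
0x87FC008E = 2281439374.

2281439374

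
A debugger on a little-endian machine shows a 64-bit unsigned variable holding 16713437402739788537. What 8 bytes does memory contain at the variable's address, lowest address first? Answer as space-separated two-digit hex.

16713437402739788537 in hexadecimal, padded to 64 bits, is 0xE7F20EC426084AF9.
Split into bytes (most-significant first): E7 F2 0E C4 26 08 4A F9.
Little-endian: lowest address holds the least-significant byte.
So at ascending addresses the bytes are F9 4A 08 26 C4 0E F2 E7.

F9 4A 08 26 C4 0E F2 E7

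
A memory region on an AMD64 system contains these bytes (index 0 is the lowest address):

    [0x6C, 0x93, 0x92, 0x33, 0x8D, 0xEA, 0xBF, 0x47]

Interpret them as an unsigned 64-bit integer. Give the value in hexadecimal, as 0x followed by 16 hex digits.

0x47BFEA8D3392936C

Little-endian: lowest address holds the least-significant byte.
Reassemble most-significant byte first: 47 BF EA 8D 33 92 93 6C → 0x47BFEA8D3392936C.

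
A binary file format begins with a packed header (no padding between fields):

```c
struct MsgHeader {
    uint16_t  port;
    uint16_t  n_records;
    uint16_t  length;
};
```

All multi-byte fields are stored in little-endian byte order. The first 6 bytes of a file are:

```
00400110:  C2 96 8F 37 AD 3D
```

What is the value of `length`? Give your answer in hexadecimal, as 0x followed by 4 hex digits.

0x3DAD

`length` follows `port` (2 B), `n_records` (2 B), so it starts at offset 2 + 2 = 4 and occupies 2 bytes.
Bytes at offsets 4..5: AD 3D.
In little-endian order the low byte comes first in memory.
Reassemble most-significant byte first: 3D AD → 0x3DAD.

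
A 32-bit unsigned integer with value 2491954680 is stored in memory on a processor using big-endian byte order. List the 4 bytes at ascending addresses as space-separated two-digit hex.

94 88 35 F8

2491954680 in hexadecimal, padded to 32 bits, is 0x948835F8.
Split into bytes (most-significant first): 94 88 35 F8.
In big-endian order the high byte comes first in memory.
So the memory order matches the most-significant-first order: 94 88 35 F8.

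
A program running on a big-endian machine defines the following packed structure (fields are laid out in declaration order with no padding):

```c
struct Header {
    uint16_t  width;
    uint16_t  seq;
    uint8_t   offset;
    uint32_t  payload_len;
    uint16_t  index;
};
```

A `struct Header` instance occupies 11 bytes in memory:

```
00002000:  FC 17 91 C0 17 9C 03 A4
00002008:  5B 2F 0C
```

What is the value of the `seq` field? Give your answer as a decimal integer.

`seq` follows `width` (2 bytes), so it starts at byte offset 2 and occupies 2 bytes.
Bytes at offsets 2..3: 91 C0.
In big-endian order the high byte comes first in memory.
The bytes are already most-significant first: 0x91C0.
0x91C0 = 37312.

37312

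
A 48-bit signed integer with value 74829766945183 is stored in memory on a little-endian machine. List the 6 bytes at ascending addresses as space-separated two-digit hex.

9F 69 AD A9 0E 44

74829766945183 in hexadecimal, padded to 48 bits, is 0x440EA9AD699F.
Split into bytes (most-significant first): 44 0E A9 AD 69 9F.
Little-endian: lowest address holds the least-significant byte.
So at ascending addresses the bytes are 9F 69 AD A9 0E 44.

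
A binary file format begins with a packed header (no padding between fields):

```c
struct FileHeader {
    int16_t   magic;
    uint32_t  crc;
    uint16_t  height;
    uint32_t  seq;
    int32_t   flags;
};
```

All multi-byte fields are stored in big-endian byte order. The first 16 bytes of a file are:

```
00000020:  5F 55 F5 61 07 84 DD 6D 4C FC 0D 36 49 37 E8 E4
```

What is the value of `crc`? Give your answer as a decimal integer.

4116776836

`crc` follows `magic` (2 bytes), so it starts at byte offset 2 and occupies 4 bytes.
Bytes at offsets 2..5: F5 61 07 84.
Big-endian: lowest address holds the most-significant byte.
The bytes are already most-significant first: 0xF5610784.
0xF5610784 = 4116776836.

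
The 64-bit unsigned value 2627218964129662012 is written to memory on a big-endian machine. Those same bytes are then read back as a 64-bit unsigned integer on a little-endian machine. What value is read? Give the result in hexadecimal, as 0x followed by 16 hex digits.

2627218964129662012 in 64-bit hexadecimal is 0x2475C1BA701E443C.
Stored big-endian, the bytes at ascending addresses are 24 75 C1 BA 70 1E 44 3C.
Read back as little-endian, the first byte is least significant, giving 0x3C441E70BAC17524.

0x3C441E70BAC17524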